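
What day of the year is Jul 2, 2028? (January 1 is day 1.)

Days in months before Jul: 31 + 29 + 31 + 30 + 31 + 30 = 182.
Plus 2 days into Jul → day 184.

184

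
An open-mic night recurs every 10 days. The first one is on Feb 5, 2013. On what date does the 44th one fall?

The 44th occurrence is 43 intervals after the first: 43 × 10 = 430 days after Feb 5, 2013.
Feb has 28 days — 23 days to the end of Feb leaves 407.
From end of Feb to end of 2013 is 306 days (101 left).
Jan has 31 days (70 left).
Feb has 28 days (42 left).
Mar has 31 days (11 left).
11 days into Apr → Apr 11, 2014.

Apr 11, 2014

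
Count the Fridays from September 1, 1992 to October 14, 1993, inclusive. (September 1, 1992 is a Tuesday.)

58

September 1, 1992 is a Tuesday; the first Friday on or after it is September 4, 1992 (3 days later).
From September 4, 1992 to October 14, 1993: 118 + 287 = 405 days (rest of 1992, to October 14, 1993 in 1993).
405 ÷ 7 = 57 full weeks with remainder 6, so 57 more Fridays after the first → 58.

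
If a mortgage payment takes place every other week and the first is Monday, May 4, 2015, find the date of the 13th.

The 13th occurrence is 12 intervals after the first: 12 × 14 = 168 days after May 4, 2015.
May has 31 days — 27 days to the end of May leaves 141.
June has 30 days (111 left).
July has 31 days (80 left).
August has 31 days (49 left).
September has 30 days (19 left).
19 days into October → October 19, 2015.

October 19, 2015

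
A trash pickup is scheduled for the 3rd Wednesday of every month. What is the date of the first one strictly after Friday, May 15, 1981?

May 20, 1981

May 1981 starts on a Friday; its first Wednesday is the 6th, so the 3rd Wednesday is the 20th — May 20, 1981.
May 20, 1981 is after May 15, 1981, so that is the next one.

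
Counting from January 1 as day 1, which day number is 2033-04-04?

Days in months before April: 31 + 28 + 31 = 90.
Plus 4 days into April → day 94.

94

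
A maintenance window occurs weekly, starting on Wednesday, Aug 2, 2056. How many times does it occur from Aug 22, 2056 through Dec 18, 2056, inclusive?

Occurrences land 7·i days after Aug 2, 2056 for i = 0, 1, 2, …
Aug 22, 2056 is 20 days after the start; 20 ÷ 7 = 2 remainder 6; since the remainder is 6, round up to i = 3. First occurrence in the window: #4 on Aug 23, 2056 (3×7 = 21 days in).
Dec 18, 2056 is 138 days after the start; 138 ÷ 7 = 19 remainder 5. Last occurrence in the window: #20 on Dec 13, 2056.
Occurrences #4 through #20: 17 in total.

17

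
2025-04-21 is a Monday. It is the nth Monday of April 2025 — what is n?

3rd

Day 21 falls in week ⌈21/7⌉ of the month.
Days 1–7 hold the 1st Monday, 8–14 the 2nd, 15–21 the 3rd, 22–28 the 4th, 29–31 the 5th.
21 is in the range for the 3rd.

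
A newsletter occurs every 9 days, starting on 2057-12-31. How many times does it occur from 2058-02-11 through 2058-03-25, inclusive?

Occurrences land 9·i days after 2057-12-31 for i = 0, 1, 2, …
2058-02-11 is 42 days after the start; 42 ÷ 9 = 4 remainder 6; since the remainder is 6, round up to i = 5. First occurrence in the window: #6 on 2058-02-14 (5×9 = 45 days in).
2058-03-25 is 84 days after the start; 84 ÷ 9 = 9 remainder 3. Last occurrence in the window: #10 on 2058-03-22.
Occurrences #6 through #10: 5 in total.

5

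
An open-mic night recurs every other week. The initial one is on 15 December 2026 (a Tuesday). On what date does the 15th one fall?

The 15th occurrence is 14 intervals after the first: 14 × 14 = 196 days after 15 December 2026.
December has 31 days — 16 days to the end of December leaves 180.
January has 31 days (149 left).
February has 28 days (121 left).
March has 31 days (90 left).
April has 30 days (60 left).
May has 31 days (29 left).
29 days into June → 29 June 2027.

29 June 2027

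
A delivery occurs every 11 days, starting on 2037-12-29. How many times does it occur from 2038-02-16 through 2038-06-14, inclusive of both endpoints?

Occurrences land 11·i days after 2037-12-29 for i = 0, 1, 2, …
2038-02-16 is 49 days after the start; 49 ÷ 11 = 4 remainder 5; since the remainder is 5, round up to i = 5. First occurrence in the window: #6 on 2038-02-22 (5×11 = 55 days in).
2038-06-14 is 167 days after the start; 167 ÷ 11 = 15 remainder 2. Last occurrence in the window: #16 on 2038-06-12.
Occurrences #6 through #16: 11 in total.

11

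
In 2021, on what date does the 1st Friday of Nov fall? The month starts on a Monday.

Nov 5, 2021

Nov 2021 begins on a Monday, so the first Friday is Nov 5 (4 days later).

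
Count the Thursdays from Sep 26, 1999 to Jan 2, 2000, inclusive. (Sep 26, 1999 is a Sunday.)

14

Sep 26, 1999 is a Sunday; the first Thursday on or after it is Sep 30, 1999 (4 days later).
From Sep 30, 1999 to Jan 2, 2000: 0 + 31 + 30 + 31 + 2 = 94 days (rest of Sep, Oct, Nov, Dec, Jan).
94 ÷ 7 = 13 full weeks with remainder 3, so 13 more Thursdays after the first → 14.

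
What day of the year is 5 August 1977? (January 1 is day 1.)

217

Days in months before August: 31 + 28 + 31 + 30 + 31 + 30 + 31 = 212.
Plus 5 days into August → day 217.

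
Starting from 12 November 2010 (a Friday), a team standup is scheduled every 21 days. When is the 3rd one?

The 3rd occurrence is 2 intervals after the first: 2 × 21 = 42 days after 12 November 2010.
November has 30 days — 18 days to the end of November leaves 24.
24 days into December → 24 December 2010.

24 December 2010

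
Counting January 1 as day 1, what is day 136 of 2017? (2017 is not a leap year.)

2017-05-16

January has 31 days (136 − 31 = 105 remain).
February has 28 days (105 − 28 = 77 remain).
March has 31 days (77 − 31 = 46 remain).
April has 30 days (46 − 30 = 16 remain).
16 into May → May 16.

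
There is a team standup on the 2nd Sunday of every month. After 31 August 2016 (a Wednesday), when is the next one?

August 2016 starts on a Monday; its first Sunday is the 7th, so the 2nd Sunday is the 14th — 14 August 2016.
That is not after 31 August 2016, so look at September 2016.
September 2016 starts on a Thursday; its first Sunday is the 4th, so the 2nd Sunday is the 11th — 11 September 2016.

11 September 2016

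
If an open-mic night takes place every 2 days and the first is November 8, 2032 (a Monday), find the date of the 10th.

November 26, 2032

The 10th occurrence is 9 intervals after the first: 9 × 2 = 18 days after November 8, 2032.
18 days later is November 26, 2032.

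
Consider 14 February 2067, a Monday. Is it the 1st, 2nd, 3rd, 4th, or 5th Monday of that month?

2nd

Day 14 falls in week ⌈14/7⌉ of the month.
Days 1–7 hold the 1st Monday, 8–14 the 2nd, 15–21 the 3rd, 22–28 the 4th, 29–31 the 5th.
14 is in the range for the 2nd.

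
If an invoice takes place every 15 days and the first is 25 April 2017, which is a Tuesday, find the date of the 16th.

6 December 2017

The 16th occurrence is 15 intervals after the first: 15 × 15 = 225 days after 25 April 2017.
April has 30 days — 5 days to the end of April leaves 220.
May has 31 days (189 left).
June has 30 days (159 left).
July has 31 days (128 left).
August has 31 days (97 left).
September has 30 days (67 left).
October has 31 days (36 left).
November has 30 days (6 left).
6 days into December → 6 December 2017.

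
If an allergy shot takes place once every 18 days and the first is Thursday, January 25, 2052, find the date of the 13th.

The 13th occurrence is 12 intervals after the first: 12 × 18 = 216 days after January 25, 2052.
January has 31 days — 6 days to the end of January leaves 210.
February has 29 days (181 left).
March has 31 days (150 left).
April has 30 days (120 left).
May has 31 days (89 left).
June has 30 days (59 left).
July has 31 days (28 left).
28 days into August → August 28, 2052.

August 28, 2052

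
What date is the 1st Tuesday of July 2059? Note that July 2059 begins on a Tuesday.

July 2059 begins on a Tuesday, so the first Tuesday is July 1.

July 1, 2059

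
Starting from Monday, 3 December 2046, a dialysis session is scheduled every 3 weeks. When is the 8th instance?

29 April 2047

The 8th occurrence is 7 intervals after the first: 7 × 21 = 147 days after 3 December 2046.
December has 31 days — 28 days to the end of December leaves 119.
January has 31 days (88 left).
February has 28 days (60 left).
March has 31 days (29 left).
29 days into April → 29 April 2047.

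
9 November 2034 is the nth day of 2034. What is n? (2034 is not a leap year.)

313

Days in months before November: 31 + 28 + 31 + 30 + 31 + 30 + 31 + 31 + 30 + 31 = 304.
Plus 9 days into November → day 313.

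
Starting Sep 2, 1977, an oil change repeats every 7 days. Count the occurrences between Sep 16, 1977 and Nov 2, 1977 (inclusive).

7

Occurrences land 7·i days after Sep 2, 1977 for i = 0, 1, 2, …
Sep 16, 1977 is 14 days after the start; 14 ÷ 7 = 2 remainder 0. First occurrence in the window: #3 on Sep 16, 1977 (2×7 = 14 days in).
Nov 2, 1977 is 61 days after the start; 61 ÷ 7 = 8 remainder 5. Last occurrence in the window: #9 on Oct 28, 1977.
Occurrences #3 through #9: 7 in total.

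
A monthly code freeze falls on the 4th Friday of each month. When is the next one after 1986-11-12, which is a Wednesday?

November 1986 starts on a Saturday; its first Friday is the 7th, so the 4th Friday is the 28th — 1986-11-28.
1986-11-28 is after 1986-11-12, so that is the next one.

1986-11-28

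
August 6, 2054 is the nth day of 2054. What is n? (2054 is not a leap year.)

Days in months before August: 31 + 28 + 31 + 30 + 31 + 30 + 31 = 212.
Plus 6 days into August → day 218.

218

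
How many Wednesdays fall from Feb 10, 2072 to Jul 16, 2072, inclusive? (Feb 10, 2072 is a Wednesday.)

23

Feb 10, 2072 is a Wednesday; the first Wednesday on or after it is Feb 10, 2072.
From Feb 10, 2072 to Jul 16, 2072: 19 + 31 + 30 + 31 + 30 + 16 = 157 days (rest of Feb, Mar, Apr, May, Jun, Jul).
157 ÷ 7 = 22 full weeks with remainder 3, so 22 more Wednesdays after the first → 23.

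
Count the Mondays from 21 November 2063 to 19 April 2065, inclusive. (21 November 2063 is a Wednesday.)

73

21 November 2063 is a Wednesday; the first Monday on or after it is 26 November 2063 (5 days later).
From 26 November 2063 to 19 April 2065: 35 + 366 + 109 = 510 days (rest of 2063, 2064, to 19 April 2065 in 2065).
510 ÷ 7 = 72 full weeks with remainder 6, so 72 more Mondays after the first → 73.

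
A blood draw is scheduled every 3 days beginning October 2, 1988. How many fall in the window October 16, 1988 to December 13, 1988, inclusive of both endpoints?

Occurrences land 3·i days after October 2, 1988 for i = 0, 1, 2, …
October 16, 1988 is 14 days after the start; 14 ÷ 3 = 4 remainder 2; since the remainder is 2, round up to i = 5. First occurrence in the window: #6 on October 17, 1988 (5×3 = 15 days in).
December 13, 1988 is 72 days after the start; 72 ÷ 3 = 24 remainder 0. Last occurrence in the window: #25 on December 13, 1988.
Occurrences #6 through #25: 20 in total.

20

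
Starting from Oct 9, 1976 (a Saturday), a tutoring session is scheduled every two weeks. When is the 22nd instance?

The 22nd occurrence is 21 intervals after the first: 21 × 14 = 294 days after Oct 9, 1976.
Oct has 31 days — 22 days to the end of Oct leaves 272.
Nov has 30 days (242 left).
Dec has 31 days (211 left).
Jan has 31 days (180 left).
Feb has 28 days (152 left).
Mar has 31 days (121 left).
Apr has 30 days (91 left).
May has 31 days (60 left).
Jun has 30 days (30 left).
30 days into Jul → Jul 30, 1977.

Jul 30, 1977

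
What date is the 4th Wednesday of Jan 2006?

Jan 25, 2006

The first Wednesday of Jan 2006 is Jan 4.
The 4th Wednesday is 3 weeks later: 4 + 21 = 25.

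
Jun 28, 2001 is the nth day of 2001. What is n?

179

Days in months before Jun: 31 + 28 + 31 + 30 + 31 = 151.
Plus 28 days into Jun → day 179.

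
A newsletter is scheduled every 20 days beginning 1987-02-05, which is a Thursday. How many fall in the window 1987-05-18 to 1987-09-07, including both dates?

Occurrences land 20·i days after 1987-02-05 for i = 0, 1, 2, …
1987-05-18 is 102 days after the start; 102 ÷ 20 = 5 remainder 2; since the remainder is 2, round up to i = 6. First occurrence in the window: #7 on 1987-06-05 (6×20 = 120 days in).
1987-09-07 is 214 days after the start; 214 ÷ 20 = 10 remainder 14. Last occurrence in the window: #11 on 1987-08-24.
Occurrences #7 through #11: 5 in total.

5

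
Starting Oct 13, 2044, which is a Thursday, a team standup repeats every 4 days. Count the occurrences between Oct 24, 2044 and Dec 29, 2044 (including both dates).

17

Occurrences land 4·i days after Oct 13, 2044 for i = 0, 1, 2, …
Oct 24, 2044 is 11 days after the start; 11 ÷ 4 = 2 remainder 3; since the remainder is 3, round up to i = 3. First occurrence in the window: #4 on Oct 25, 2044 (3×4 = 12 days in).
Dec 29, 2044 is 77 days after the start; 77 ÷ 4 = 19 remainder 1. Last occurrence in the window: #20 on Dec 28, 2044.
Occurrences #4 through #20: 17 in total.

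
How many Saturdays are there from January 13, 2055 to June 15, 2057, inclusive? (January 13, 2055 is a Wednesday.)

126

January 13, 2055 is a Wednesday; the first Saturday on or after it is January 16, 2055 (3 days later).
From January 16, 2055 to June 15, 2057: 349 + 366 + 166 = 881 days (rest of 2055, 2056, to June 15, 2057 in 2057).
881 ÷ 7 = 125 full weeks with remainder 6, so 125 more Saturdays after the first → 126.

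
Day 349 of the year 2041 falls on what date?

15 December 2041

January has 31 days (349 − 31 = 318 remain).
February has 28 days (318 − 28 = 290 remain).
March has 31 days (290 − 31 = 259 remain).
April has 30 days (259 − 30 = 229 remain).
May has 31 days (229 − 31 = 198 remain).
June has 30 days (198 − 30 = 168 remain).
July has 31 days (168 − 31 = 137 remain).
August has 31 days (137 − 31 = 106 remain).
September has 30 days (106 − 30 = 76 remain).
October has 31 days (76 − 31 = 45 remain).
November has 30 days (45 − 30 = 15 remain).
15 into December → December 15.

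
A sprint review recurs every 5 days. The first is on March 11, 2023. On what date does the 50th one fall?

The 50th occurrence is 49 intervals after the first: 49 × 5 = 245 days after March 11, 2023.
March has 31 days — 20 days to the end of March leaves 225.
April has 30 days (195 left).
May has 31 days (164 left).
June has 30 days (134 left).
July has 31 days (103 left).
August has 31 days (72 left).
September has 30 days (42 left).
October has 31 days (11 left).
11 days into November → November 11, 2023.

November 11, 2023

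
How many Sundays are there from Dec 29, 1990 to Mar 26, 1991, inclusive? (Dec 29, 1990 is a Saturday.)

13

Dec 29, 1990 is a Saturday; the first Sunday on or after it is Dec 30, 1990 (1 day later).
From Dec 30, 1990 to Mar 26, 1991: 1 + 31 + 28 + 26 = 86 days (rest of Dec, Jan, Feb, Mar).
86 ÷ 7 = 12 full weeks with remainder 2, so 12 more Sundays after the first → 13.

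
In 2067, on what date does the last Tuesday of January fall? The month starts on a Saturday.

January 25, 2067

January 2067 begins on a Saturday, so the first Tuesday is January 4 (3 days later).
January 2067 has 31 days. Adding weeks: 4, 11, 18, 25 — the last one ≤ 31 is the 25th.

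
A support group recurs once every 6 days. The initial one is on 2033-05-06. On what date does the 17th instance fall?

The 17th occurrence is 16 intervals after the first: 16 × 6 = 96 days after 2033-05-06.
May has 31 days — 25 days to the end of May leaves 71.
June has 30 days (41 left).
July has 31 days (10 left).
10 days into August → 2033-08-10.

2033-08-10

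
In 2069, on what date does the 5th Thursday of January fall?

2069-01-31

January 2069 begins on a Tuesday, so the first Thursday is January 3 (2 days later).
The 5th Thursday is 4 weeks later: 3 + 28 = 31.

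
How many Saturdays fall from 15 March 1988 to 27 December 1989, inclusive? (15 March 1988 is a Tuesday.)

93

15 March 1988 is a Tuesday; the first Saturday on or after it is 19 March 1988 (4 days later).
From 19 March 1988 to 27 December 1989: 287 + 361 = 648 days (rest of 1988, to 27 December 1989 in 1989).
648 ÷ 7 = 92 full weeks with remainder 4, so 92 more Saturdays after the first → 93.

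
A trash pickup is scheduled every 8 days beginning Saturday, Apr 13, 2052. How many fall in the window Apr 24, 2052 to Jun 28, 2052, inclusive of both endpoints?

Occurrences land 8·i days after Apr 13, 2052 for i = 0, 1, 2, …
Apr 24, 2052 is 11 days after the start; 11 ÷ 8 = 1 remainder 3; since the remainder is 3, round up to i = 2. First occurrence in the window: #3 on Apr 29, 2052 (2×8 = 16 days in).
Jun 28, 2052 is 76 days after the start; 76 ÷ 8 = 9 remainder 4. Last occurrence in the window: #10 on Jun 24, 2052.
Occurrences #3 through #10: 8 in total.

8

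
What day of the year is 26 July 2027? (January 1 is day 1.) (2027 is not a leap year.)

207

Days in months before July: 31 + 28 + 31 + 30 + 31 + 30 = 181.
Plus 26 days into July → day 207.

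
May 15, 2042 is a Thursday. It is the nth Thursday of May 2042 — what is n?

3rd

Day 15 falls in week ⌈15/7⌉ of the month.
Days 1–7 hold the 1st Thursday, 8–14 the 2nd, 15–21 the 3rd, 22–28 the 4th, 29–31 the 5th.
15 is in the range for the 3rd.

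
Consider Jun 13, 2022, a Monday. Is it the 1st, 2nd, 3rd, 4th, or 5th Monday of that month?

Day 13 falls in week ⌈13/7⌉ of the month.
Days 1–7 hold the 1st Monday, 8–14 the 2nd, 15–21 the 3rd, 22–28 the 4th, 29–31 the 5th.
13 is in the range for the 2nd.

2nd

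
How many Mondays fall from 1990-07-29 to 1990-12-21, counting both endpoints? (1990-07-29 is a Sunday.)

1990-07-29 is a Sunday; the first Monday on or after it is 1990-07-30 (1 day later).
From 1990-07-30 to 1990-12-21: 1 + 31 + 30 + 31 + 30 + 21 = 144 days (rest of July, August, September, October, November, December).
144 ÷ 7 = 20 full weeks with remainder 4, so 20 more Mondays after the first → 21.

21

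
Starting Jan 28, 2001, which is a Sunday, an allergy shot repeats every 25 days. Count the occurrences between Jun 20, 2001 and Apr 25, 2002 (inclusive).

13

Occurrences land 25·i days after Jan 28, 2001 for i = 0, 1, 2, …
Jun 20, 2001 is 143 days after the start; 143 ÷ 25 = 5 remainder 18; since the remainder is 18, round up to i = 6. First occurrence in the window: #7 on Jun 27, 2001 (6×25 = 150 days in).
Apr 25, 2002 is 452 days after the start; 452 ÷ 25 = 18 remainder 2. Last occurrence in the window: #19 on Apr 23, 2002.
Occurrences #7 through #19: 13 in total.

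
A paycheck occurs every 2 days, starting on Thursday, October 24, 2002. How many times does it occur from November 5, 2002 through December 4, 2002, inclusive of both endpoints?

15

Occurrences land 2·i days after October 24, 2002 for i = 0, 1, 2, …
November 5, 2002 is 12 days after the start; 12 ÷ 2 = 6 remainder 0. First occurrence in the window: #7 on November 5, 2002 (6×2 = 12 days in).
December 4, 2002 is 41 days after the start; 41 ÷ 2 = 20 remainder 1. Last occurrence in the window: #21 on December 3, 2002.
Occurrences #7 through #21: 15 in total.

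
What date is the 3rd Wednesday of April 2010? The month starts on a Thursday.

April 2010 begins on a Thursday, so the first Wednesday is April 7 (6 days later).
The 3rd Wednesday is 2 weeks later: 7 + 14 = 21.

2010-04-21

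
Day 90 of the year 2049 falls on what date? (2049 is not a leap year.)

January has 31 days (90 − 31 = 59 remain).
February has 28 days (59 − 28 = 31 remain).
31 into March → March 31.

31 March 2049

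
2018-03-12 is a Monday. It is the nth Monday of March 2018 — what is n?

Day 12 falls in week ⌈12/7⌉ of the month.
Days 1–7 hold the 1st Monday, 8–14 the 2nd, 15–21 the 3rd, 22–28 the 4th, 29–31 the 5th.
12 is in the range for the 2nd.

2nd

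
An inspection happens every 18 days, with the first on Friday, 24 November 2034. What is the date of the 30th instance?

29 April 2036

The 30th occurrence is 29 intervals after the first: 29 × 18 = 522 days after 24 November 2034.
November has 30 days — 6 days to the end of November leaves 516.
From end of November to end of 2034 is 31 days (485 left).
2035 has 365 days (120 left).
January has 31 days (89 left).
February has 29 days (60 left).
March has 31 days (29 left).
29 days into April → 29 April 2036.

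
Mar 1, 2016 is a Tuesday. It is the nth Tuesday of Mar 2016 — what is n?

Day 1 falls in week ⌈1/7⌉ of the month.
Days 1–7 hold the 1st Tuesday, 8–14 the 2nd, 15–21 the 3rd, 22–28 the 4th, 29–31 the 5th.
1 is in the range for the 1st.

1st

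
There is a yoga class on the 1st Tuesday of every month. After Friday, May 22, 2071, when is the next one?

May 2071 starts on a Friday, so its 1st Tuesday is May 5, 2071 (4 days in).
That is not after May 22, 2071, so look at Jun 2071.
Jun 2071 starts on a Monday, so its 1st Tuesday is Jun 2, 2071 (1 day in).

Jun 2, 2071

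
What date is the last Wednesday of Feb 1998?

Feb 25, 1998

The first Wednesday of Feb 1998 is Feb 4.
Feb 1998 has 28 days. Adding weeks: 4, 11, 18, 25 — the last one ≤ 28 is the 25th.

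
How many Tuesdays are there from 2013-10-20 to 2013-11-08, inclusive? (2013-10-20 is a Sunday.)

2013-10-20 is a Sunday; the first Tuesday on or after it is 2013-10-22 (2 days later).
From 2013-10-22 to 2013-11-08: 9 + 8 = 17 days (rest of October, November).
17 ÷ 7 = 2 full weeks with remainder 3, so 2 more Tuesdays after the first → 3.

3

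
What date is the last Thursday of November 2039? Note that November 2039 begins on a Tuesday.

24 November 2039

November 2039 begins on a Tuesday, so the first Thursday is November 3 (2 days later).
November 2039 has 30 days. Adding weeks: 3, 10, 17, 24 — the last one ≤ 30 is the 24th.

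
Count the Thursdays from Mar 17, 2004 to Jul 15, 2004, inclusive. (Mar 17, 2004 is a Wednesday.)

18

Mar 17, 2004 is a Wednesday; the first Thursday on or after it is Mar 18, 2004 (1 day later).
From Mar 18, 2004 to Jul 15, 2004: 13 + 30 + 31 + 30 + 15 = 119 days (rest of Mar, Apr, May, Jun, Jul).
119 ÷ 7 = 17 full weeks with remainder 0, so 17 more Thursdays after the first → 18.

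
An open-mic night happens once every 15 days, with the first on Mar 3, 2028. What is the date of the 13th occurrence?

The 13th occurrence is 12 intervals after the first: 12 × 15 = 180 days after Mar 3, 2028.
Mar has 31 days — 28 days to the end of Mar leaves 152.
Apr has 30 days (122 left).
May has 31 days (91 left).
Jun has 30 days (61 left).
Jul has 31 days (30 left).
30 days into Aug → Aug 30, 2028.

Aug 30, 2028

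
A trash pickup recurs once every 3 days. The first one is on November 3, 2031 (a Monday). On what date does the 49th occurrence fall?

March 26, 2032

The 49th occurrence is 48 intervals after the first: 48 × 3 = 144 days after November 3, 2031.
November has 30 days — 27 days to the end of November leaves 117.
December has 31 days (86 left).
January has 31 days (55 left).
February has 29 days (26 left).
26 days into March → March 26, 2032.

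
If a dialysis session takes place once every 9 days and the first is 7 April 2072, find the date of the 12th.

The 12th occurrence is 11 intervals after the first: 11 × 9 = 99 days after 7 April 2072.
April has 30 days — 23 days to the end of April leaves 76.
May has 31 days (45 left).
June has 30 days (15 left).
15 days into July → 15 July 2072.

15 July 2072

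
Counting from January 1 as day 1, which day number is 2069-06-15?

166

Days in months before June: 31 + 28 + 31 + 30 + 31 = 151.
Plus 15 days into June → day 166.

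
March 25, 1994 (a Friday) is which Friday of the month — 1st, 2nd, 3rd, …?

Day 25 falls in week ⌈25/7⌉ of the month.
Days 1–7 hold the 1st Friday, 8–14 the 2nd, 15–21 the 3rd, 22–28 the 4th, 29–31 the 5th.
25 is in the range for the 4th.

4th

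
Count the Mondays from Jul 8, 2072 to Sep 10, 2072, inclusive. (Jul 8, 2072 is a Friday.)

Jul 8, 2072 is a Friday; the first Monday on or after it is Jul 11, 2072 (3 days later).
From Jul 11, 2072 to Sep 10, 2072: 20 + 31 + 10 = 61 days (rest of Jul, Aug, Sep).
61 ÷ 7 = 8 full weeks with remainder 5, so 8 more Mondays after the first → 9.

9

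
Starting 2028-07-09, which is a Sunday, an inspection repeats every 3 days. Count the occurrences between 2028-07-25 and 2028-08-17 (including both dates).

8

Occurrences land 3·i days after 2028-07-09 for i = 0, 1, 2, …
2028-07-25 is 16 days after the start; 16 ÷ 3 = 5 remainder 1; since the remainder is 1, round up to i = 6. First occurrence in the window: #7 on 2028-07-27 (6×3 = 18 days in).
2028-08-17 is 39 days after the start; 39 ÷ 3 = 13 remainder 0. Last occurrence in the window: #14 on 2028-08-17.
Occurrences #7 through #14: 8 in total.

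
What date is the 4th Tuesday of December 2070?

December 23, 2070

The first Tuesday of December 2070 is December 2.
The 4th Tuesday is 3 weeks later: 2 + 21 = 23.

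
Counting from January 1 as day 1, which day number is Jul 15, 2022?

Days in months before Jul: 31 + 28 + 31 + 30 + 31 + 30 = 181.
Plus 15 days into Jul → day 196.

196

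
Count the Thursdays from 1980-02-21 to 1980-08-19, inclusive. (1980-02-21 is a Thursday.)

1980-02-21 is a Thursday; the first Thursday on or after it is 1980-02-21.
From 1980-02-21 to 1980-08-19: 8 + 31 + 30 + 31 + 30 + 31 + 19 = 180 days (rest of February, March, April, May, June, July, August).
180 ÷ 7 = 25 full weeks with remainder 5, so 25 more Thursdays after the first → 26.

26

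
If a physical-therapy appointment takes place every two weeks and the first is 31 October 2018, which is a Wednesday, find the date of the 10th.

6 March 2019

The 10th occurrence is 9 intervals after the first: 9 × 14 = 126 days after 31 October 2018.
October has 31 days — 0 days to the end of October leaves 126.
November has 30 days (96 left).
December has 31 days (65 left).
January has 31 days (34 left).
February has 28 days (6 left).
6 days into March → 6 March 2019.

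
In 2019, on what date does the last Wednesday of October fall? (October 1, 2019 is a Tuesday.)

October 2019 begins on a Tuesday, so the first Wednesday is October 2 (1 day later).
October 2019 has 31 days. Adding weeks: 2, 9, 16, 23, 30 — the last one ≤ 31 is the 30th.

October 30, 2019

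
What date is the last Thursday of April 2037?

2037-04-30

April 2037 begins on a Wednesday, so the first Thursday is April 2 (1 day later).
April 2037 has 30 days. Adding weeks: 2, 9, 16, 23, 30 — the last one ≤ 30 is the 30th.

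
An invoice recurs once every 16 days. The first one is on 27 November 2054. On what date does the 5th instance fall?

30 January 2055

The 5th occurrence is 4 intervals after the first: 4 × 16 = 64 days after 27 November 2054.
November has 30 days — 3 days to the end of November leaves 61.
December has 31 days (30 left).
30 days into January → 30 January 2055.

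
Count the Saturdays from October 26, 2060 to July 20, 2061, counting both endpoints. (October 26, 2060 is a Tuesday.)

38

October 26, 2060 is a Tuesday; the first Saturday on or after it is October 30, 2060 (4 days later).
From October 30, 2060 to July 20, 2061: 1 + 30 + 31 + 31 + 28 + 31 + 30 + 31 + 30 + 20 = 263 days (rest of October, November, December, January, February, March, April, May, June, July).
263 ÷ 7 = 37 full weeks with remainder 4, so 37 more Saturdays after the first → 38.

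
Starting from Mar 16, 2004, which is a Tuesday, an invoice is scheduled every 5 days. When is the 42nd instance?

Oct 7, 2004

The 42nd occurrence is 41 intervals after the first: 41 × 5 = 205 days after Mar 16, 2004.
Mar has 31 days — 15 days to the end of Mar leaves 190.
Apr has 30 days (160 left).
May has 31 days (129 left).
Jun has 30 days (99 left).
Jul has 31 days (68 left).
Aug has 31 days (37 left).
Sep has 30 days (7 left).
7 days into Oct → Oct 7, 2004.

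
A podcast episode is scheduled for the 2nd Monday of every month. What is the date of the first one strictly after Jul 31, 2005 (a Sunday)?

Jul 2005 starts on a Friday; its first Monday is the 4th, so the 2nd Monday is the 11th — Jul 11, 2005.
That is not after Jul 31, 2005, so look at Aug 2005.
Aug 2005 starts on a Monday; its first Monday is the 1st, so the 2nd Monday is the 8th — Aug 8, 2005.

Aug 8, 2005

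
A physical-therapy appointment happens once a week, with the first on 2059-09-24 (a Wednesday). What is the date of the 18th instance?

The 18th occurrence is 17 intervals after the first: 17 × 7 = 119 days after 2059-09-24.
September has 30 days — 6 days to the end of September leaves 113.
October has 31 days (82 left).
November has 30 days (52 left).
December has 31 days (21 left).
21 days into January → 2060-01-21.

2060-01-21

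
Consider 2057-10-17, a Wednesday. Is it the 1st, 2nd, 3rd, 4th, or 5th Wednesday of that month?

Day 17 falls in week ⌈17/7⌉ of the month.
Days 1–7 hold the 1st Wednesday, 8–14 the 2nd, 15–21 the 3rd, 22–28 the 4th, 29–31 the 5th.
17 is in the range for the 3rd.

3rd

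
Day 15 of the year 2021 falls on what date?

Jan 15, 2021

15 into Jan → Jan 15.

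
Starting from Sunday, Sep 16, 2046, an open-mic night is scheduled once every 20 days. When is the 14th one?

The 14th occurrence is 13 intervals after the first: 13 × 20 = 260 days after Sep 16, 2046.
Sep has 30 days — 14 days to the end of Sep leaves 246.
Oct has 31 days (215 left).
Nov has 30 days (185 left).
Dec has 31 days (154 left).
Jan has 31 days (123 left).
Feb has 28 days (95 left).
Mar has 31 days (64 left).
Apr has 30 days (34 left).
May has 31 days (3 left).
3 days into Jun → Jun 3, 2047.

Jun 3, 2047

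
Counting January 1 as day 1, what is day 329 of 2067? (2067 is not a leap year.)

2067-11-25

January has 31 days (329 − 31 = 298 remain).
February has 28 days (298 − 28 = 270 remain).
March has 31 days (270 − 31 = 239 remain).
April has 30 days (239 − 30 = 209 remain).
May has 31 days (209 − 31 = 178 remain).
June has 30 days (178 − 30 = 148 remain).
July has 31 days (148 − 31 = 117 remain).
August has 31 days (117 − 31 = 86 remain).
September has 30 days (86 − 30 = 56 remain).
October has 31 days (56 − 31 = 25 remain).
25 into November → November 25.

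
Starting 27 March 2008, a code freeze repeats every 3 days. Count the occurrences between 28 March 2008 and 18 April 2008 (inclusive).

7

Occurrences land 3·i days after 27 March 2008 for i = 0, 1, 2, …
28 March 2008 is 1 day after the start; 1 ÷ 3 = 0 remainder 1; since the remainder is 1, round up to i = 1. First occurrence in the window: #2 on 30 March 2008 (1×3 = 3 days in).
18 April 2008 is 22 days after the start; 22 ÷ 3 = 7 remainder 1. Last occurrence in the window: #8 on 17 April 2008.
Occurrences #2 through #8: 7 in total.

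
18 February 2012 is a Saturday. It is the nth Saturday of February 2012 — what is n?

Day 18 falls in week ⌈18/7⌉ of the month.
Days 1–7 hold the 1st Saturday, 8–14 the 2nd, 15–21 the 3rd, 22–28 the 4th, 29–31 the 5th.
18 is in the range for the 3rd.

3rd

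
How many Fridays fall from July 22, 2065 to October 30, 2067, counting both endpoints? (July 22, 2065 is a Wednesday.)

119

July 22, 2065 is a Wednesday; the first Friday on or after it is July 24, 2065 (2 days later).
From July 24, 2065 to October 30, 2067: 160 + 365 + 303 = 828 days (rest of 2065, 2066, to October 30, 2067 in 2067).
828 ÷ 7 = 118 full weeks with remainder 2, so 118 more Fridays after the first → 119.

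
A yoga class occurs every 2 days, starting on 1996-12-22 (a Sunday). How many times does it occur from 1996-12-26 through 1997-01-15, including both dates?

11

Occurrences land 2·i days after 1996-12-22 for i = 0, 1, 2, …
1996-12-26 is 4 days after the start; 4 ÷ 2 = 2 remainder 0. First occurrence in the window: #3 on 1996-12-26 (2×2 = 4 days in).
1997-01-15 is 24 days after the start; 24 ÷ 2 = 12 remainder 0. Last occurrence in the window: #13 on 1997-01-15.
Occurrences #3 through #13: 11 in total.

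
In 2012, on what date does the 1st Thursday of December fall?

December 6, 2012

December 2012 begins on a Saturday, so the first Thursday is December 6 (5 days later).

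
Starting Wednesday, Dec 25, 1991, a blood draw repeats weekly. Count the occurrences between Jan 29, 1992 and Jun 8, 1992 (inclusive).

19

Occurrences land 7·i days after Dec 25, 1991 for i = 0, 1, 2, …
Jan 29, 1992 is 35 days after the start; 35 ÷ 7 = 5 remainder 0. First occurrence in the window: #6 on Jan 29, 1992 (5×7 = 35 days in).
Jun 8, 1992 is 166 days after the start; 166 ÷ 7 = 23 remainder 5. Last occurrence in the window: #24 on Jun 3, 1992.
Occurrences #6 through #24: 19 in total.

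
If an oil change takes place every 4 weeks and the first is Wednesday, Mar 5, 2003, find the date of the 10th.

The 10th occurrence is 9 intervals after the first: 9 × 28 = 252 days after Mar 5, 2003.
Mar has 31 days — 26 days to the end of Mar leaves 226.
Apr has 30 days (196 left).
May has 31 days (165 left).
Jun has 30 days (135 left).
Jul has 31 days (104 left).
Aug has 31 days (73 left).
Sep has 30 days (43 left).
Oct has 31 days (12 left).
12 days into Nov → Nov 12, 2003.

Nov 12, 2003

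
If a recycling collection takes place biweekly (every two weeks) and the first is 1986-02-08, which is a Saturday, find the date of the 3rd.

The 3rd occurrence is 2 intervals after the first: 2 × 14 = 28 days after 1986-02-08.
February has 28 days — 20 days to the end of February leaves 8.
8 days into March → 1986-03-08.

1986-03-08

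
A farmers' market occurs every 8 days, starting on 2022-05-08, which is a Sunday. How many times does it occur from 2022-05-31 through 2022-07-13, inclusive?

6

Occurrences land 8·i days after 2022-05-08 for i = 0, 1, 2, …
2022-05-31 is 23 days after the start; 23 ÷ 8 = 2 remainder 7; since the remainder is 7, round up to i = 3. First occurrence in the window: #4 on 2022-06-01 (3×8 = 24 days in).
2022-07-13 is 66 days after the start; 66 ÷ 8 = 8 remainder 2. Last occurrence in the window: #9 on 2022-07-11.
Occurrences #4 through #9: 6 in total.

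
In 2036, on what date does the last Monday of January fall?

28 January 2036

January 2036 begins on a Tuesday, so the first Monday is January 7 (6 days later).
January 2036 has 31 days. Adding weeks: 7, 14, 21, 28 — the last one ≤ 31 is the 28th.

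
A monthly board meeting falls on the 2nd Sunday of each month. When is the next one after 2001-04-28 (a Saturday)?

2001-05-13

April 2001 starts on a Sunday; its first Sunday is the 1st, so the 2nd Sunday is the 8th — 2001-04-08.
That is not after 2001-04-28, so look at May 2001.
May 2001 starts on a Tuesday; its first Sunday is the 6th, so the 2nd Sunday is the 13th — 2001-05-13.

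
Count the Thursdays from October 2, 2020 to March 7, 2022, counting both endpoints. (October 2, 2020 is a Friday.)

October 2, 2020 is a Friday; the first Thursday on or after it is October 8, 2020 (6 days later).
From October 8, 2020 to March 7, 2022: 84 + 365 + 66 = 515 days (rest of 2020, 2021, to March 7, 2022 in 2022).
515 ÷ 7 = 73 full weeks with remainder 4, so 73 more Thursdays after the first → 74.

74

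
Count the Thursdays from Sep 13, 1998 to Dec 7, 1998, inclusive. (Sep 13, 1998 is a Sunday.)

12

Sep 13, 1998 is a Sunday; the first Thursday on or after it is Sep 17, 1998 (4 days later).
From Sep 17, 1998 to Dec 7, 1998: 13 + 31 + 30 + 7 = 81 days (rest of Sep, Oct, Nov, Dec).
81 ÷ 7 = 11 full weeks with remainder 4, so 11 more Thursdays after the first → 12.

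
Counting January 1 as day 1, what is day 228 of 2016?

January has 31 days (228 − 31 = 197 remain).
February has 29 days (197 − 29 = 168 remain).
March has 31 days (168 − 31 = 137 remain).
April has 30 days (137 − 30 = 107 remain).
May has 31 days (107 − 31 = 76 remain).
June has 30 days (76 − 30 = 46 remain).
July has 31 days (46 − 31 = 15 remain).
15 into August → August 15.

2016-08-15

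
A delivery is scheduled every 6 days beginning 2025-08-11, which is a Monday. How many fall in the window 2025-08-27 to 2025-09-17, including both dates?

4

Occurrences land 6·i days after 2025-08-11 for i = 0, 1, 2, …
2025-08-27 is 16 days after the start; 16 ÷ 6 = 2 remainder 4; since the remainder is 4, round up to i = 3. First occurrence in the window: #4 on 2025-08-29 (3×6 = 18 days in).
2025-09-17 is 37 days after the start; 37 ÷ 6 = 6 remainder 1. Last occurrence in the window: #7 on 2025-09-16.
Occurrences #4 through #7: 4 in total.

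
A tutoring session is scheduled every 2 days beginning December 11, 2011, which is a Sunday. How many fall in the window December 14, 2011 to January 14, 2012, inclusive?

Occurrences land 2·i days after December 11, 2011 for i = 0, 1, 2, …
December 14, 2011 is 3 days after the start; 3 ÷ 2 = 1 remainder 1; since the remainder is 1, round up to i = 2. First occurrence in the window: #3 on December 15, 2011 (2×2 = 4 days in).
January 14, 2012 is 34 days after the start; 34 ÷ 2 = 17 remainder 0. Last occurrence in the window: #18 on January 14, 2012.
Occurrences #3 through #18: 16 in total.

16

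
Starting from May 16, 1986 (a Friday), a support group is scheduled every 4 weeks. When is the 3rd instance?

July 11, 1986

The 3rd occurrence is 2 intervals after the first: 2 × 28 = 56 days after May 16, 1986.
May has 31 days — 15 days to the end of May leaves 41.
June has 30 days (11 left).
11 days into July → July 11, 1986.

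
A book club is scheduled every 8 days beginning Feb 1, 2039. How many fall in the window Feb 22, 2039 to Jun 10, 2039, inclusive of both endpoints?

14

Occurrences land 8·i days after Feb 1, 2039 for i = 0, 1, 2, …
Feb 22, 2039 is 21 days after the start; 21 ÷ 8 = 2 remainder 5; since the remainder is 5, round up to i = 3. First occurrence in the window: #4 on Feb 25, 2039 (3×8 = 24 days in).
Jun 10, 2039 is 129 days after the start; 129 ÷ 8 = 16 remainder 1. Last occurrence in the window: #17 on Jun 9, 2039.
Occurrences #4 through #17: 14 in total.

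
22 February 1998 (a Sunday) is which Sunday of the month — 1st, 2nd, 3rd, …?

4th

Day 22 falls in week ⌈22/7⌉ of the month.
Days 1–7 hold the 1st Sunday, 8–14 the 2nd, 15–21 the 3rd, 22–28 the 4th, 29–31 the 5th.
22 is in the range for the 4th.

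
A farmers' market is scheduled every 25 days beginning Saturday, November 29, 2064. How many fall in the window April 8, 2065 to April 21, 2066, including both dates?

15

Occurrences land 25·i days after November 29, 2064 for i = 0, 1, 2, …
April 8, 2065 is 130 days after the start; 130 ÷ 25 = 5 remainder 5; since the remainder is 5, round up to i = 6. First occurrence in the window: #7 on April 28, 2065 (6×25 = 150 days in).
April 21, 2066 is 508 days after the start; 508 ÷ 25 = 20 remainder 8. Last occurrence in the window: #21 on April 13, 2066.
Occurrences #7 through #21: 15 in total.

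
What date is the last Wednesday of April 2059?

April 2059 begins on a Tuesday, so the first Wednesday is April 2 (1 day later).
April 2059 has 30 days. Adding weeks: 2, 9, 16, 23, 30 — the last one ≤ 30 is the 30th.

April 30, 2059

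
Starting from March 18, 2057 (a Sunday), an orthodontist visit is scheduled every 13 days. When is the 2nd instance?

March 31, 2057

The 2nd occurrence is 1 interval after the first: 1 × 13 = 13 days after March 18, 2057.
13 days later is March 31, 2057.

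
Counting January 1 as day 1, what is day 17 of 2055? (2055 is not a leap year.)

17 into Jan → Jan 17.

Jan 17, 2055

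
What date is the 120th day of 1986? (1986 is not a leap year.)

Jan has 31 days (120 − 31 = 89 remain).
Feb has 28 days (89 − 28 = 61 remain).
Mar has 31 days (61 − 31 = 30 remain).
30 into Apr → Apr 30.

Apr 30, 1986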